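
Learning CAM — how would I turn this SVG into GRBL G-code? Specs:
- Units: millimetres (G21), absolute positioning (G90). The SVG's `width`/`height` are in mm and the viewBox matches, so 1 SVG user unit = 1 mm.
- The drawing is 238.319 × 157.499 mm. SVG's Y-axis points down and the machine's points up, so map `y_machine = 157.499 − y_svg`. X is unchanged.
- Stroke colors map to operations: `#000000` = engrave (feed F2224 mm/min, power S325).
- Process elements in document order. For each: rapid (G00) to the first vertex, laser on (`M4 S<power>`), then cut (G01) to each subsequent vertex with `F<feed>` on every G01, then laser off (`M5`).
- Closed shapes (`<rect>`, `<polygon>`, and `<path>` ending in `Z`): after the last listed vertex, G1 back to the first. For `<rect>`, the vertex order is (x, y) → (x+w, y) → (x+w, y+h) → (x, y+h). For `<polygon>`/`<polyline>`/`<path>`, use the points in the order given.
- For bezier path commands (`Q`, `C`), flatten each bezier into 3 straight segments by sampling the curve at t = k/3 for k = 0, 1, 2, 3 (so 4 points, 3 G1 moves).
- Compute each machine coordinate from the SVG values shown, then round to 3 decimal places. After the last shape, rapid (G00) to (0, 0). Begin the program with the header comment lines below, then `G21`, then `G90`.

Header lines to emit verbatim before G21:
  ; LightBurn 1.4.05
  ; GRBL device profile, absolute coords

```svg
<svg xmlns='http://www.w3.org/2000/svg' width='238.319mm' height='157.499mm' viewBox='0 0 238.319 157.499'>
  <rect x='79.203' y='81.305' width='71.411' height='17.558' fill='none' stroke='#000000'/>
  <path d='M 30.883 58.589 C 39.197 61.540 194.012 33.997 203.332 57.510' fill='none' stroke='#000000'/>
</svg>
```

; LightBurn 1.4.05
; GRBL device profile, absolute coords
G21
G90
G00 X79.203 Y76.194
M4 S325
G01 X150.614 Y76.194 F2224
G01 X150.614 Y58.636 F2224
G01 X79.203 Y58.636 F2224
G01 X79.203 Y76.194 F2224
M5
G00 X30.883 Y98.910
M4 S325
G01 X77.216 Y103.103 F2224
G01 X156.328 Y109.504 F2224
G01 X203.332 Y99.989 F2224
M5
G00 X0.000 Y0.000

1 u = 1 mm; y_m = 157.499 − y.

[1] `<rect>` rectangle, #000000→engrave S325 F2224: (79.203,76.194) → (150.614,76.194) → (150.614,58.636) → (79.203,58.636) → (79.203,76.194) (closed)

[2] `<path>` cubic bezier, #000000→engrave S325 F2224: (30.883,98.910) → (77.216,103.103) → (156.328,109.504) → (203.332,99.989)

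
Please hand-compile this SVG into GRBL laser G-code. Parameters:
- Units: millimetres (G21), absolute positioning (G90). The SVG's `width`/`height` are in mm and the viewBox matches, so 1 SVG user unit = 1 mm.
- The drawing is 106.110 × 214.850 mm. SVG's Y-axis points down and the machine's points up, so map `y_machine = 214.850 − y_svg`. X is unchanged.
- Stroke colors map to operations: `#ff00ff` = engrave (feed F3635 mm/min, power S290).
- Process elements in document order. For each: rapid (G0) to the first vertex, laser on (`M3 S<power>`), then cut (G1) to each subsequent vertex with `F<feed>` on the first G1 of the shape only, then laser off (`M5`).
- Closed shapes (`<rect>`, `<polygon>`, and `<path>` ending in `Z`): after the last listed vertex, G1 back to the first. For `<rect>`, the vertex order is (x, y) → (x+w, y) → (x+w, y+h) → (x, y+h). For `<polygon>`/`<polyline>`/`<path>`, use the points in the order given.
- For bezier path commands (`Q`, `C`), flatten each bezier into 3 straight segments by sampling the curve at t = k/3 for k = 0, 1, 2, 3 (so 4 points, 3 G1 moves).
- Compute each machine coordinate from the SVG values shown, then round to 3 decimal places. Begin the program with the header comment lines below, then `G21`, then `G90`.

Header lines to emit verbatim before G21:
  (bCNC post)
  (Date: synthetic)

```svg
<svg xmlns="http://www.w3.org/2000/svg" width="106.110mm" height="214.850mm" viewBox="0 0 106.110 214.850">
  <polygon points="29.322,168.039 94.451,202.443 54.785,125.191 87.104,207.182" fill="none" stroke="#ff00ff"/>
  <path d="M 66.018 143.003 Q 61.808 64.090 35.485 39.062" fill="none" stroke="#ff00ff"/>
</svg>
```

viewBox `0 0 106.110 214.850` with mm width/height → 1 unit = 1 mm. Flip: y_m = 214.850 − y_svg.

**Shape 1** — `<polygon>` closed polygon, stroke `#ff00ff` → engrave (S290, F3635). Machine vertices: (29.322,46.811) → (94.451,12.407) → (54.785,89.659) → (87.104,7.668) → (29.322,46.811). Closed: final G1 returns to the first vertex.

**Shape 2** — `<path>` quadratic bezier, stroke `#ff00ff` → engrave (S290, F3635). Control points (SVG): P0=(66.018,143.003), P1=(61.808,64.090), P2=(35.485,39.062); sampled at t=k/3. Machine vertices: (66.018,71.847) → (60.754,118.468) → (50.577,153.115) → (35.485,175.788). Open path.

(bCNC post)
(Date: synthetic)
G21
G90
G0 X29.322 Y46.811
M3 S290
G1 X94.451 Y12.407 F3635
G1 X54.785 Y89.659
G1 X87.104 Y7.668
G1 X29.322 Y46.811
M5
G0 X66.018 Y71.847
M3 S290
G1 X60.754 Y118.468 F3635
G1 X50.577 Y153.115
G1 X35.485 Y175.788
M5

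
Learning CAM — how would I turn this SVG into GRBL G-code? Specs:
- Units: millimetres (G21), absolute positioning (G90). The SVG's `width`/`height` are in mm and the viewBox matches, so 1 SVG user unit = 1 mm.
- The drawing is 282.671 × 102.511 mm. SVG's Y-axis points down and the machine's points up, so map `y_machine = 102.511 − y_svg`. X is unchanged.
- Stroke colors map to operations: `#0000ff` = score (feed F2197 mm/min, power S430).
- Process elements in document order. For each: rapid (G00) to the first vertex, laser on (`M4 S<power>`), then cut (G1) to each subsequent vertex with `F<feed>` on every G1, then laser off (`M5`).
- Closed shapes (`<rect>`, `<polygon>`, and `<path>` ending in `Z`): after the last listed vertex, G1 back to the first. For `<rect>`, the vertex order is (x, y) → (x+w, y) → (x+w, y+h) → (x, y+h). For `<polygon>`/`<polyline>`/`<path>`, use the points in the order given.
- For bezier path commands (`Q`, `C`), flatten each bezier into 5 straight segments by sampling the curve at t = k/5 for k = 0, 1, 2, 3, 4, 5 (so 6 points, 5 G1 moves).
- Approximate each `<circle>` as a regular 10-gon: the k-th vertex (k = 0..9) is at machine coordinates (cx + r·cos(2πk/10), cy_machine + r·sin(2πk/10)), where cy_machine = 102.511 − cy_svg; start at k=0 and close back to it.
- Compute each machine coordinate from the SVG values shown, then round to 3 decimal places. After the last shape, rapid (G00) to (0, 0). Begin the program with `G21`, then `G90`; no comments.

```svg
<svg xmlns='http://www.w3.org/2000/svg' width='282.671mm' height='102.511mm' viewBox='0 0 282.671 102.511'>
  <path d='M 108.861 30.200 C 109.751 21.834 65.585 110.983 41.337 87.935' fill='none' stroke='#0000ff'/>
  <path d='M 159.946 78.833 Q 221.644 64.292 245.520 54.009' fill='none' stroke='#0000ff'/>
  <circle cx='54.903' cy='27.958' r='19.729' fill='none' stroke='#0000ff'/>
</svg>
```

G21
G90
G00 X108.861 Y72.311
M4 S430
G1 X104.508 Y67.306 F2197
G1 X92.460 Y48.965 F2197
G1 X75.837 Y27.351 F2197
G1 X57.756 Y12.533 F2197
G1 X41.337 Y14.576 F2197
M5
G00 X159.946 Y23.678
M4 S430
G1 X183.112 Y29.324 F2197
G1 X203.253 Y34.630 F2197
G1 X220.368 Y39.594 F2197
G1 X234.457 Y44.218 F2197
G1 X245.520 Y48.502 F2197
M5
G00 X74.632 Y74.553
M4 S430
G1 X70.864 Y86.149 F2197
G1 X61.000 Y93.316 F2197
G1 X48.806 Y93.316 F2197
G1 X38.942 Y86.149 F2197
G1 X35.174 Y74.553 F2197
G1 X38.942 Y62.957 F2197
G1 X48.806 Y55.790 F2197
G1 X61.000 Y55.790 F2197
G1 X70.864 Y62.957 F2197
G1 X74.632 Y74.553 F2197
M5
G00 X0.000 Y0.000

Since the viewBox matches the mm dimensions, user units are millimetres directly. The only transform is the Y-flip y_m = 102.511 − y_svg.

Shape 1 is a cubic bezier drawn with `<path>`. Its stroke #0000ff means score at S430, F2197. After flipping Y the toolpath is (108.861,72.311) → (104.508,67.306) → (92.460,48.965) → (75.837,27.351) → (57.756,12.533) → (41.337,14.576).

Shape 2 is a quadratic bezier drawn with `<path>`. Its stroke #0000ff means score at S430, F2197. After flipping Y the toolpath is (159.946,23.678) → (183.112,29.324) → (203.253,34.630) → (220.368,39.594) → (234.457,44.218) → (245.520,48.502).

Shape 3 is a circle drawn with `<circle>`. Its stroke #0000ff means score at S430, F2197. After flipping Y the toolpath is (74.632,74.553) → (70.864,86.149) → (61.000,93.316) → (48.806,93.316) → (38.942,86.149) → (35.174,74.553) → (38.942,62.957) → (48.806,55.790) → (61.000,55.790) → (70.864,62.957) → (74.632,74.553), returning to the start.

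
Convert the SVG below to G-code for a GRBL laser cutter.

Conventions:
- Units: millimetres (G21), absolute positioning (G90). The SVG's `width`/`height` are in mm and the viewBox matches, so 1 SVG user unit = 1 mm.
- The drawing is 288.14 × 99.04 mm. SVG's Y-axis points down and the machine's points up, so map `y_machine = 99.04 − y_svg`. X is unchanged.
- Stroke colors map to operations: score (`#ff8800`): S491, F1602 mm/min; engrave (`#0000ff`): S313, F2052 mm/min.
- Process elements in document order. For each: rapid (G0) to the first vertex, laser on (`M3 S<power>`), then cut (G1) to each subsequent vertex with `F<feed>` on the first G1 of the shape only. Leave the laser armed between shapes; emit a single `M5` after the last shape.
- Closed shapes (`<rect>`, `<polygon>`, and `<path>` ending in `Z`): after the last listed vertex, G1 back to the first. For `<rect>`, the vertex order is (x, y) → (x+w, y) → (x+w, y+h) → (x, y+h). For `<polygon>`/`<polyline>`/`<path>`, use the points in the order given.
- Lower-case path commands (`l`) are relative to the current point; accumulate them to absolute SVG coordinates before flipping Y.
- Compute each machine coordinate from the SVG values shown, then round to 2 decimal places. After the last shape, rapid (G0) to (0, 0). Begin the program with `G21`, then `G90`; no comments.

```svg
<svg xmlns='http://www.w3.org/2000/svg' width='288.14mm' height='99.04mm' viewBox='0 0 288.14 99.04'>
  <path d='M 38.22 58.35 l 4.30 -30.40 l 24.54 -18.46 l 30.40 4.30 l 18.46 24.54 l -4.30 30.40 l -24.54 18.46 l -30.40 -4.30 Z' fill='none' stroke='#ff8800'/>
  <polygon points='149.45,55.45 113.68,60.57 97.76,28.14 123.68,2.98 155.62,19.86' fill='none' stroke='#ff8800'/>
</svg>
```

viewBox `0 0 288.14 99.04` with mm width/height → 1 unit = 1 mm. Flip: y_m = 99.04 − y_svg.

**Shape 1** — `<path>` regular polygon, stroke `#ff8800` → score (S491, F1602). Machine vertices: (38.22,40.69) → (42.52,71.09) → (67.06,89.55) → (97.46,85.25) → (115.92,60.71) → (111.62,30.31) → (87.08,11.85) → (56.68,16.15) → (38.22,40.69). Closed: final G1 returns to the first vertex.

**Shape 2** — `<polygon>` regular polygon, stroke `#ff8800` → score (S491, F1602). Machine vertices: (149.45,43.59) → (113.68,38.47) → (97.76,70.90) → (123.68,96.06) → (155.62,79.18) → (149.45,43.59). Closed: final G1 returns to the first vertex.

G21
G90
G0 X38.22 Y40.69
M3 S491
G1 X42.52 Y71.09 F1602
G1 X67.06 Y89.55
G1 X97.46 Y85.25
G1 X115.92 Y60.71
G1 X111.62 Y30.31
G1 X87.08 Y11.85
G1 X56.68 Y16.15
G1 X38.22 Y40.69
G0 X149.45 Y43.59
M3 S491
G1 X113.68 Y38.47 F1602
G1 X97.76 Y70.90
G1 X123.68 Y96.06
G1 X155.62 Y79.18
G1 X149.45 Y43.59
M5
G0 X0.00 Y0.00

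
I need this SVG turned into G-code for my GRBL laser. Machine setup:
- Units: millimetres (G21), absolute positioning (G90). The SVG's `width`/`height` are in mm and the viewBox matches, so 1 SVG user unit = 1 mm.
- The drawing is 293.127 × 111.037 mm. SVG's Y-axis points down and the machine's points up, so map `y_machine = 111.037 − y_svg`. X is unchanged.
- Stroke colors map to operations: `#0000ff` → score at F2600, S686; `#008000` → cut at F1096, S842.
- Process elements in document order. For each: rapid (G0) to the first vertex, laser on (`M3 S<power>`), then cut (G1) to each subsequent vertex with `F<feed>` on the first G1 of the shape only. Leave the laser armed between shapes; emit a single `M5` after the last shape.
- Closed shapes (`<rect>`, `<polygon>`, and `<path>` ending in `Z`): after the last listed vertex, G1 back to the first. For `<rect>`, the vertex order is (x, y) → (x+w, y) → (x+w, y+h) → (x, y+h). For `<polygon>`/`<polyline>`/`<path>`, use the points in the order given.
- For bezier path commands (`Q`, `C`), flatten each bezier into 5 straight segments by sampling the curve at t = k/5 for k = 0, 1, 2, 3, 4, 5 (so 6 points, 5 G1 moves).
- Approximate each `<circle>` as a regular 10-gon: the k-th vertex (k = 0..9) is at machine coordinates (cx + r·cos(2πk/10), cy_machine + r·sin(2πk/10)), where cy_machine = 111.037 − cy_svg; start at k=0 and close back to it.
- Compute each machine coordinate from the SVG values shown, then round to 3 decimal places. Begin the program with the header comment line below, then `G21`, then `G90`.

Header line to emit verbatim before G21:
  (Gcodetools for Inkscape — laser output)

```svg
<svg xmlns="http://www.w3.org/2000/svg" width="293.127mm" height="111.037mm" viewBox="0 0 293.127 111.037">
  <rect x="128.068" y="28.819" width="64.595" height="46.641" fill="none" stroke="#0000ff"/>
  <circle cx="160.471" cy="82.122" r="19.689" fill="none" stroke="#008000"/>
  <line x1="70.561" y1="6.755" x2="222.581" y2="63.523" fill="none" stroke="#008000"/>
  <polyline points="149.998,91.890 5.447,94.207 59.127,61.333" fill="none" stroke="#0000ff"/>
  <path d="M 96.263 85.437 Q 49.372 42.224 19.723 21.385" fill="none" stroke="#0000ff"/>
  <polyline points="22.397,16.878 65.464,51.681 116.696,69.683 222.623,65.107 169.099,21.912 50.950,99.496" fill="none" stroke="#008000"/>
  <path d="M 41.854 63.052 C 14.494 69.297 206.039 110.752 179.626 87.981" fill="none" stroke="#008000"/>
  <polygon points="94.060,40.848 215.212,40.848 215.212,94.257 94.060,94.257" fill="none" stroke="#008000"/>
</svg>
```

viewBox `0 0 293.127 111.037` with mm width/height → 1 unit = 1 mm. Flip: y_m = 111.037 − y_svg.

**Shape 1** — `<rect>` rectangle, stroke `#0000ff` → score (S686, F2600). Machine vertices: (128.068,82.218) → (192.663,82.218) → (192.663,35.577) → (128.068,35.577) → (128.068,82.218). Closed: final G1 returns to the first vertex.

**Shape 2** — `<circle>` circle, stroke `#008000` → cut (S842, F1096). Machine vertices: (180.160,28.915) → (176.400,40.488) → (166.555,47.640) → (154.387,47.640) → (144.542,40.488) → (140.782,28.915) → (144.542,17.342) → (154.387,10.190) → (166.555,10.190) → (176.400,17.342) → (180.160,28.915). Closed: final G1 returns to the first vertex.

**Shape 3** — `<line>` line segment, stroke `#008000` → cut (S842, F1096). Machine vertices: (70.561,104.282) → (222.581,47.514). Open path.

**Shape 4** — `<polyline>` open polyline, stroke `#0000ff` → score (S686, F2600). Machine vertices: (149.998,19.147) → (5.447,16.830) → (59.127,49.704). Open path.

**Shape 5** — `<path>` quadratic bezier, stroke `#0000ff` → score (S686, F2600). Control points (SVG): P0=(96.263,85.437), P1=(49.372,42.224), P2=(19.723,21.385); sampled at t=k/5. Machine vertices: (96.263,25.600) → (78.196,41.990) → (61.509,56.591) → (46.201,69.401) → (32.272,80.421) → (19.723,89.652). Open path.

**Shape 6** — `<polyline>` open polyline, stroke `#008000` → cut (S842, F1096). Machine vertices: (22.397,94.159) → (65.464,59.356) → (116.696,41.354) → (222.623,45.930) → (169.099,89.125) → (50.950,11.541). Open path.

**Shape 7** — `<path>` cubic bezier, stroke `#008000` → cut (S842, F1096). Control points (SVG): P0=(41.854,63.052), P1=(14.494,69.297), P2=(206.039,110.752), P3=(179.626,87.981); sampled at t=k/5. Machine vertices: (41.854,47.985) → (48.212,40.808) → (86.137,29.954) → (134.661,20.195) → (172.814,16.305) → (179.626,23.056). Open path.

**Shape 8** — `<polygon>` rectangle, stroke `#008000` → cut (S842, F1096). Machine vertices: (94.060,70.189) → (215.212,70.189) → (215.212,16.780) → (94.060,16.780) → (94.060,70.189). Closed: final G1 returns to the first vertex.

(Gcodetools for Inkscape — laser output)
G21
G90
G0 X128.068 Y82.218
M3 S686
G1 X192.663 Y82.218 F2600
G1 X192.663 Y35.577
G1 X128.068 Y35.577
G1 X128.068 Y82.218
G0 X180.160 Y28.915
M3 S842
G1 X176.400 Y40.488 F1096
G1 X166.555 Y47.640
G1 X154.387 Y47.640
G1 X144.542 Y40.488
G1 X140.782 Y28.915
G1 X144.542 Y17.342
G1 X154.387 Y10.190
G1 X166.555 Y10.190
G1 X176.400 Y17.342
G1 X180.160 Y28.915
G0 X70.561 Y104.282
M3 S842
G1 X222.581 Y47.514 F1096
G0 X149.998 Y19.147
M3 S686
G1 X5.447 Y16.830 F2600
G1 X59.127 Y49.704
G0 X96.263 Y25.600
M3 S686
G1 X78.196 Y41.990 F2600
G1 X61.509 Y56.591
G1 X46.201 Y69.401
G1 X32.272 Y80.421
G1 X19.723 Y89.652
G0 X22.397 Y94.159
M3 S842
G1 X65.464 Y59.356 F1096
G1 X116.696 Y41.354
G1 X222.623 Y45.930
G1 X169.099 Y89.125
G1 X50.950 Y11.541
G0 X41.854 Y47.985
M3 S842
G1 X48.212 Y40.808 F1096
G1 X86.137 Y29.954
G1 X134.661 Y20.195
G1 X172.814 Y16.305
G1 X179.626 Y23.056
G0 X94.060 Y70.189
M3 S842
G1 X215.212 Y70.189 F1096
G1 X215.212 Y16.780
G1 X94.060 Y16.780
G1 X94.060 Y70.189
M5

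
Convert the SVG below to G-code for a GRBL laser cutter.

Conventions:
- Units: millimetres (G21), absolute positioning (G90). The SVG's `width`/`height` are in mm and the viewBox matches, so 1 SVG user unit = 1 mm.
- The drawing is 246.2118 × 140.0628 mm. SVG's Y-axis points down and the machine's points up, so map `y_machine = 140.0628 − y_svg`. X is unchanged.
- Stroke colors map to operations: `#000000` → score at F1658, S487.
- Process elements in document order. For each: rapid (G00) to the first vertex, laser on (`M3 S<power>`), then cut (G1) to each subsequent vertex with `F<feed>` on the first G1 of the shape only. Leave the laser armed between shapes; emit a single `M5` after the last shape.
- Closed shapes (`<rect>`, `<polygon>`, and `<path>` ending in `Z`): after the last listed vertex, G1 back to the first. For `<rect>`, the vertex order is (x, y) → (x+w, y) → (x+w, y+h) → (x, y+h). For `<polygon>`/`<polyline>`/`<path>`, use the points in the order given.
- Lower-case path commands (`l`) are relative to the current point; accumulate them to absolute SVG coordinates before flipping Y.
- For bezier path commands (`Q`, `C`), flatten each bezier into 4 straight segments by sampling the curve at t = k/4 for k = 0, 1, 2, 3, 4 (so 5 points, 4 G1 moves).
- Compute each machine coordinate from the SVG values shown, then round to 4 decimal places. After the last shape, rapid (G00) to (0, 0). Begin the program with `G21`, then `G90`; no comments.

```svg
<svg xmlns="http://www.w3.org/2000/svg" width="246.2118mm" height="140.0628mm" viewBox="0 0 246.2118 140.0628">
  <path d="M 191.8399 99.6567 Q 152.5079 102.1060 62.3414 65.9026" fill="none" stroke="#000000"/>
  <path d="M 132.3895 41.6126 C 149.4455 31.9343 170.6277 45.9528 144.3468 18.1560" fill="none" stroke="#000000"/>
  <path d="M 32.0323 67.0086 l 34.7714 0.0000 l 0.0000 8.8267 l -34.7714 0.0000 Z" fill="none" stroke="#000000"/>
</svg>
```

1 u = 1 mm; y_m = 140.0628 − y.

[1] `<path>` quadratic bezier, #000000→score S487 F1658: (191.8399,40.4061) → (168.9967,41.5972) → (139.7993,47.6200) → (104.2475,58.4743) → (62.3414,74.1602)

[2] `<path>` cubic bezier, #000000→score S487 F1658: (132.3895,98.4502) → (145.1491,102.2894) → (154.6195,103.3841) → (155.9642,107.8759) → (144.3468,121.9068)

[3] `<path>` rectangle, #000000→score S487 F1658: (32.0323,73.0542) → (66.8037,73.0542) → (66.8037,64.2275) → (32.0323,64.2275) → (32.0323,73.0542) (closed)

G21
G90
G00 X191.8399 Y40.4061
M3 S487
G1 X168.9967 Y41.5972 F1658
G1 X139.7993 Y47.6200
G1 X104.2475 Y58.4743
G1 X62.3414 Y74.1602
G00 X132.3895 Y98.4502
M3 S487
G1 X145.1491 Y102.2894 F1658
G1 X154.6195 Y103.3841
G1 X155.9642 Y107.8759
G1 X144.3468 Y121.9068
G00 X32.0323 Y73.0542
M3 S487
G1 X66.8037 Y73.0542 F1658
G1 X66.8037 Y64.2275
G1 X32.0323 Y64.2275
G1 X32.0323 Y73.0542
M5
G00 X0.0000 Y0.0000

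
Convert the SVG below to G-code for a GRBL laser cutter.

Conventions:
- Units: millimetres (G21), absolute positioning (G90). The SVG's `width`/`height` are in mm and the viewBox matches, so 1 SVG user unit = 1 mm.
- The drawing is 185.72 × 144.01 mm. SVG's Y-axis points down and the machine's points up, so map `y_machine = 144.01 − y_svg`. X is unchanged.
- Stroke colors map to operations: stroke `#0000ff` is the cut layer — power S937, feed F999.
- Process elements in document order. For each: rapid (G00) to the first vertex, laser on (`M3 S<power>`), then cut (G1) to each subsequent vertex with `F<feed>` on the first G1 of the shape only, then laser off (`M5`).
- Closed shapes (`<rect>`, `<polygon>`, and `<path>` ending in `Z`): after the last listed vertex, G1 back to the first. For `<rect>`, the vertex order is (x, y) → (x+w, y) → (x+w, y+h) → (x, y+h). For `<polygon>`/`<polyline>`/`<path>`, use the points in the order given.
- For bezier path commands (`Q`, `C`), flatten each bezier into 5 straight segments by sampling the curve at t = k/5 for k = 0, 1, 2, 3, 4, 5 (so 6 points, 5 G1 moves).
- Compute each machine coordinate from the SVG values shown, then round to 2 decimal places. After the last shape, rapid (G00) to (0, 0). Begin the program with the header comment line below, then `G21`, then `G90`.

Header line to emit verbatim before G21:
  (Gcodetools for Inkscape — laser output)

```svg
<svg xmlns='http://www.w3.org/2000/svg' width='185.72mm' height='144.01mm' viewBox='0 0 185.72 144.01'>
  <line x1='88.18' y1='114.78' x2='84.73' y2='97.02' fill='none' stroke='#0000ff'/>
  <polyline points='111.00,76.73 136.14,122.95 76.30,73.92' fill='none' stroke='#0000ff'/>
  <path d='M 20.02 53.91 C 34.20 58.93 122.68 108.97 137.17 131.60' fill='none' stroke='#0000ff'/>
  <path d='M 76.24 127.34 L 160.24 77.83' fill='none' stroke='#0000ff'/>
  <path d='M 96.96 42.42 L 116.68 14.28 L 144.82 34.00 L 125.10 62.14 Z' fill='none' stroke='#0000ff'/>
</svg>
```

(Gcodetools for Inkscape — laser output)
G21
G90
G00 X88.18 Y29.23
M3 S937
G1 X84.73 Y46.99 F999
M5
G00 X111.00 Y67.28
M3 S937
G1 X136.14 Y21.06 F999
G1 X76.30 Y70.09
M5
G00 X20.02 Y90.10
M3 S937
G1 X36.26 Y82.27 F999
G1 X63.21 Y67.10
G1 X93.76 Y48.09
G1 X120.78 Y28.70
G1 X137.17 Y12.41
M5
G00 X76.24 Y16.67
M3 S937
G1 X160.24 Y66.18 F999
M5
G00 X96.96 Y101.59
M3 S937
G1 X116.68 Y129.73 F999
G1 X144.82 Y110.01
G1 X125.10 Y81.87
G1 X96.96 Y101.59
M5
G00 X0.00 Y0.00

Since the viewBox matches the mm dimensions, user units are millimetres directly. The only transform is the Y-flip y_m = 144.01 − y_svg.

Shape 1 is a line segment drawn with `<line>`. Its stroke #0000ff means cut at S937, F999. After flipping Y the toolpath is (88.18,29.23) → (84.73,46.99).

Shape 2 is a open polyline drawn with `<polyline>`. Its stroke #0000ff means cut at S937, F999. After flipping Y the toolpath is (111.00,67.28) → (136.14,21.06) → (76.30,70.09).

Shape 3 is a cubic bezier drawn with `<path>`. Its stroke #0000ff means cut at S937, F999. After flipping Y the toolpath is (20.02,90.10) → (36.26,82.27) → (63.21,67.10) → (93.76,48.09) → (120.78,28.70) → (137.17,12.41).

Shape 4 is a line segment drawn with `<path>`. Its stroke #0000ff means cut at S937, F999. After flipping Y the toolpath is (76.24,16.67) → (160.24,66.18).

Shape 5 is a regular polygon drawn with `<path>`. Its stroke #0000ff means cut at S937, F999. After flipping Y the toolpath is (96.96,101.59) → (116.68,129.73) → (144.82,110.01) → (125.10,81.87) → (96.96,101.59), returning to the start.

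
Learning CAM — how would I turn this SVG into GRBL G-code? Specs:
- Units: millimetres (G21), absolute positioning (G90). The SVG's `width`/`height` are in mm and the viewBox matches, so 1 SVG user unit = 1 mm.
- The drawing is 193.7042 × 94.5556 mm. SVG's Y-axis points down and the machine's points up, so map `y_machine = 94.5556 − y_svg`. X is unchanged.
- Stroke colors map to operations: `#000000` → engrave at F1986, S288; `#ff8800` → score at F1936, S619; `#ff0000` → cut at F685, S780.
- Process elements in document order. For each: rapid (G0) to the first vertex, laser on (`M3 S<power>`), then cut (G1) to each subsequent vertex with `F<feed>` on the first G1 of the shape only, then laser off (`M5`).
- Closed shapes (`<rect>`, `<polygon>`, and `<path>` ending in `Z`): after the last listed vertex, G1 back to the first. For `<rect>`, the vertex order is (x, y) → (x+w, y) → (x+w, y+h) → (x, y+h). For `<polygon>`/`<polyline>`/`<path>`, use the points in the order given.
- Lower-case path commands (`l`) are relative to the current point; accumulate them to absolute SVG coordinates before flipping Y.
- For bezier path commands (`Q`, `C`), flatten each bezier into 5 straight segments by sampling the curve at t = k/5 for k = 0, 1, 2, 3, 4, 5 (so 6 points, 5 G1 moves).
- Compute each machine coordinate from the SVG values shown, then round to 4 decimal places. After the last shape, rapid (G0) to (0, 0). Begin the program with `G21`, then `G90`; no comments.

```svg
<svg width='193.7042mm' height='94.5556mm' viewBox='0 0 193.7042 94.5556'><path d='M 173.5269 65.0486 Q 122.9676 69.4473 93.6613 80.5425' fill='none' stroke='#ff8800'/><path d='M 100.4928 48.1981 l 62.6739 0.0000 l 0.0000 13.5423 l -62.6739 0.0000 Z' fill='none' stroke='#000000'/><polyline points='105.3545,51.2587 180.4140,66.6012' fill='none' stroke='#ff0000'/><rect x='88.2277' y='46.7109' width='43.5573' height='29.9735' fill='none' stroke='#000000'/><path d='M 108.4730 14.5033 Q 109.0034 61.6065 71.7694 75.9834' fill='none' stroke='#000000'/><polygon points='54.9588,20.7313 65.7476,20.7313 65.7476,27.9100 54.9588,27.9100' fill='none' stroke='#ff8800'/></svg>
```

1 u = 1 mm; y_m = 94.5556 − y.

[1] `<path>` quadratic bezier, #ff8800→score S619 F1936: (173.5269,29.5070) → (154.1533,27.4797) → (136.4799,24.9166) → (120.5068,21.8178) → (106.2339,18.1833) → (93.6613,14.0131)

[2] `<path>` rectangle, #000000→engrave S288 F1986: (100.4928,46.3575) → (163.1667,46.3575) → (163.1667,32.8152) → (100.4928,32.8152) → (100.4928,46.3575) (closed)

[3] `<polyline>` line segment, #ff0000→cut S780 F685: (105.3545,43.2969) → (180.4140,27.9544)

[4] `<rect>` rectangle, #000000→engrave S288 F1986: (88.2277,47.8447) → (131.7850,47.8447) → (131.7850,17.8712) → (88.2277,17.8712) → (88.2277,47.8447) (closed)

[5] `<path>` quadratic bezier, #000000→engrave S288 F1986: (108.4730,80.0523) → (107.1746,62.5201) → (102.8550,47.6059) → (95.5143,35.3099) → (85.1524,25.6320) → (71.7694,18.5722)

[6] `<polygon>` rectangle, #ff8800→score S619 F1936: (54.9588,73.8243) → (65.7476,73.8243) → (65.7476,66.6456) → (54.9588,66.6456) → (54.9588,73.8243) (closed)

G21
G90
G0 X173.5269 Y29.5070
M3 S619
G1 X154.1533 Y27.4797 F1936
G1 X136.4799 Y24.9166
G1 X120.5068 Y21.8178
G1 X106.2339 Y18.1833
G1 X93.6613 Y14.0131
M5
G0 X100.4928 Y46.3575
M3 S288
G1 X163.1667 Y46.3575 F1986
G1 X163.1667 Y32.8152
G1 X100.4928 Y32.8152
G1 X100.4928 Y46.3575
M5
G0 X105.3545 Y43.2969
M3 S780
G1 X180.4140 Y27.9544 F685
M5
G0 X88.2277 Y47.8447
M3 S288
G1 X131.7850 Y47.8447 F1986
G1 X131.7850 Y17.8712
G1 X88.2277 Y17.8712
G1 X88.2277 Y47.8447
M5
G0 X108.4730 Y80.0523
M3 S288
G1 X107.1746 Y62.5201 F1986
G1 X102.8550 Y47.6059
G1 X95.5143 Y35.3099
G1 X85.1524 Y25.6320
G1 X71.7694 Y18.5722
M5
G0 X54.9588 Y73.8243
M3 S619
G1 X65.7476 Y73.8243 F1936
G1 X65.7476 Y66.6456
G1 X54.9588 Y66.6456
G1 X54.9588 Y73.8243
M5
G0 X0.0000 Y0.0000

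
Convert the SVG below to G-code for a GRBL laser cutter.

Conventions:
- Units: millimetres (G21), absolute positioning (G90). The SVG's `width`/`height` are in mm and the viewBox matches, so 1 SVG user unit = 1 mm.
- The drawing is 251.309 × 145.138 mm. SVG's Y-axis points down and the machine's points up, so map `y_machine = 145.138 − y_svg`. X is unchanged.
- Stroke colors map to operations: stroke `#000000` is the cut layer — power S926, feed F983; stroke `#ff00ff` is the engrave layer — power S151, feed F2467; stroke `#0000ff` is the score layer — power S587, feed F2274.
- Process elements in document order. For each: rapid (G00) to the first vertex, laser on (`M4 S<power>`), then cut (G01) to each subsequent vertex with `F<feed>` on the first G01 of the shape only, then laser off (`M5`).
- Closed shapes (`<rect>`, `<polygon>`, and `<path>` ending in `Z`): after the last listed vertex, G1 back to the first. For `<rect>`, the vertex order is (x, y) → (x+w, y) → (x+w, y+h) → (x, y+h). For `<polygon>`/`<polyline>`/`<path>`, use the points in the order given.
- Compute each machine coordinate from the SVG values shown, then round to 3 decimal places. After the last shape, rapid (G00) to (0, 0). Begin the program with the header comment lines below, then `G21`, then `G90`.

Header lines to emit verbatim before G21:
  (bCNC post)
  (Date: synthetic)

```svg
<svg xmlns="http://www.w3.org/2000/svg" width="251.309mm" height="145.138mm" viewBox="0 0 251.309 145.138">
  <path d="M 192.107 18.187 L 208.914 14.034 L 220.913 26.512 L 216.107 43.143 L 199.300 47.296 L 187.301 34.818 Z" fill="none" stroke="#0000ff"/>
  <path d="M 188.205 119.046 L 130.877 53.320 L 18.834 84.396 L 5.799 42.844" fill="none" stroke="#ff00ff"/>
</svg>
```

1 u = 1 mm; y_m = 145.138 − y.

[1] `<path>` regular polygon, #0000ff→score S587 F2274: (192.107,126.951) → (208.914,131.104) → (220.913,118.626) → (216.107,101.995) → (199.300,97.842) → (187.301,110.320) → (192.107,126.951) (closed)

[2] `<path>` open polyline, #ff00ff→engrave S151 F2467: (188.205,26.092) → (130.877,91.818) → (18.834,60.742) → (5.799,102.294)

(bCNC post)
(Date: synthetic)
G21
G90
G00 X192.107 Y126.951
M4 S587
G01 X208.914 Y131.104 F2274
G01 X220.913 Y118.626
G01 X216.107 Y101.995
G01 X199.300 Y97.842
G01 X187.301 Y110.320
G01 X192.107 Y126.951
M5
G00 X188.205 Y26.092
M4 S151
G01 X130.877 Y91.818 F2467
G01 X18.834 Y60.742
G01 X5.799 Y102.294
M5
G00 X0.000 Y0.000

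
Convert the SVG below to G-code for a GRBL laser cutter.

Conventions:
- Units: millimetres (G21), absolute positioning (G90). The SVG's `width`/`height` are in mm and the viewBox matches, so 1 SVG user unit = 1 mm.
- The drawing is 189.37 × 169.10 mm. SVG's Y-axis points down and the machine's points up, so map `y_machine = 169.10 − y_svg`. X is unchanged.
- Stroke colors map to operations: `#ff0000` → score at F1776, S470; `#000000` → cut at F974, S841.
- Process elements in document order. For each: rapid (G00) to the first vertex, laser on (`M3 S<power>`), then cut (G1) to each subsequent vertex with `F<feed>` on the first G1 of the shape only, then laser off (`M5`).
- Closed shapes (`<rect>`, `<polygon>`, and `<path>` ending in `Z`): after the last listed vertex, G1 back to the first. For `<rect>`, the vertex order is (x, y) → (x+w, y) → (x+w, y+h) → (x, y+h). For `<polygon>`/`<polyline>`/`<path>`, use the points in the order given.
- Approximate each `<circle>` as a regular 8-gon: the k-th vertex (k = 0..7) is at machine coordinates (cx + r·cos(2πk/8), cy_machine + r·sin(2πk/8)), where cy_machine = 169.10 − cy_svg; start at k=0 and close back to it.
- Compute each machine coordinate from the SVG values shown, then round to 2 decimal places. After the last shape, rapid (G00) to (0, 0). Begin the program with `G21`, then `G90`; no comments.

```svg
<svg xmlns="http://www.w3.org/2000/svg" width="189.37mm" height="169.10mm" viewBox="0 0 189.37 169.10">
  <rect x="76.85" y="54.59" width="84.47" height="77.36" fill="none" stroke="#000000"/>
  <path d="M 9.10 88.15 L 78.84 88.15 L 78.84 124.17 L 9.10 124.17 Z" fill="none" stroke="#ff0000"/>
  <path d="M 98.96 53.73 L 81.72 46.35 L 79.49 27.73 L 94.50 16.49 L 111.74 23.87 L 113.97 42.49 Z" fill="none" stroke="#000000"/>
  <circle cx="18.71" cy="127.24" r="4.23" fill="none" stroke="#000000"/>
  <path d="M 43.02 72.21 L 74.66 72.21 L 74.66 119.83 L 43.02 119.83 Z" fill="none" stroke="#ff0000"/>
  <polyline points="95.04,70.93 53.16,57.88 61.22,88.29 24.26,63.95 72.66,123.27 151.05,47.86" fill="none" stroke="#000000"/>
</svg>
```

Since the viewBox matches the mm dimensions, user units are millimetres directly. The only transform is the Y-flip y_m = 169.10 − y_svg.

Shape 1 is a rectangle drawn with `<rect>`. Its stroke #000000 means cut at S841, F974. After flipping Y the toolpath is (76.85,114.51) → (161.32,114.51) → (161.32,37.15) → (76.85,37.15) → (76.85,114.51), returning to the start.

Shape 2 is a rectangle drawn with `<path>`. Its stroke #ff0000 means score at S470, F1776. After flipping Y the toolpath is (9.10,80.95) → (78.84,80.95) → (78.84,44.93) → (9.10,44.93) → (9.10,80.95), returning to the start.

Shape 3 is a regular polygon drawn with `<path>`. Its stroke #000000 means cut at S841, F974. After flipping Y the toolpath is (98.96,115.37) → (81.72,122.75) → (79.49,141.37) → (94.50,152.61) → (111.74,145.23) → (113.97,126.61) → (98.96,115.37), returning to the start.

Shape 4 is a circle drawn with `<circle>`. Its stroke #000000 means cut at S841, F974. After flipping Y the toolpath is (22.94,41.86) → (21.70,44.85) → (18.71,46.09) → (15.72,44.85) → (14.48,41.86) → (15.72,38.87) → (18.71,37.63) → (21.70,38.87) → (22.94,41.86), returning to the start.

Shape 5 is a rectangle drawn with `<path>`. Its stroke #ff0000 means score at S470, F1776. After flipping Y the toolpath is (43.02,96.89) → (74.66,96.89) → (74.66,49.27) → (43.02,49.27) → (43.02,96.89), returning to the start.

Shape 6 is a open polyline drawn with `<polyline>`. Its stroke #000000 means cut at S841, F974. After flipping Y the toolpath is (95.04,98.17) → (53.16,111.22) → (61.22,80.81) → (24.26,105.15) → (72.66,45.83) → (151.05,121.24).

G21
G90
G00 X76.85 Y114.51
M3 S841
G1 X161.32 Y114.51 F974
G1 X161.32 Y37.15
G1 X76.85 Y37.15
G1 X76.85 Y114.51
M5
G00 X9.10 Y80.95
M3 S470
G1 X78.84 Y80.95 F1776
G1 X78.84 Y44.93
G1 X9.10 Y44.93
G1 X9.10 Y80.95
M5
G00 X98.96 Y115.37
M3 S841
G1 X81.72 Y122.75 F974
G1 X79.49 Y141.37
G1 X94.50 Y152.61
G1 X111.74 Y145.23
G1 X113.97 Y126.61
G1 X98.96 Y115.37
M5
G00 X22.94 Y41.86
M3 S841
G1 X21.70 Y44.85 F974
G1 X18.71 Y46.09
G1 X15.72 Y44.85
G1 X14.48 Y41.86
G1 X15.72 Y38.87
G1 X18.71 Y37.63
G1 X21.70 Y38.87
G1 X22.94 Y41.86
M5
G00 X43.02 Y96.89
M3 S470
G1 X74.66 Y96.89 F1776
G1 X74.66 Y49.27
G1 X43.02 Y49.27
G1 X43.02 Y96.89
M5
G00 X95.04 Y98.17
M3 S841
G1 X53.16 Y111.22 F974
G1 X61.22 Y80.81
G1 X24.26 Y105.15
G1 X72.66 Y45.83
G1 X151.05 Y121.24
M5
G00 X0.00 Y0.00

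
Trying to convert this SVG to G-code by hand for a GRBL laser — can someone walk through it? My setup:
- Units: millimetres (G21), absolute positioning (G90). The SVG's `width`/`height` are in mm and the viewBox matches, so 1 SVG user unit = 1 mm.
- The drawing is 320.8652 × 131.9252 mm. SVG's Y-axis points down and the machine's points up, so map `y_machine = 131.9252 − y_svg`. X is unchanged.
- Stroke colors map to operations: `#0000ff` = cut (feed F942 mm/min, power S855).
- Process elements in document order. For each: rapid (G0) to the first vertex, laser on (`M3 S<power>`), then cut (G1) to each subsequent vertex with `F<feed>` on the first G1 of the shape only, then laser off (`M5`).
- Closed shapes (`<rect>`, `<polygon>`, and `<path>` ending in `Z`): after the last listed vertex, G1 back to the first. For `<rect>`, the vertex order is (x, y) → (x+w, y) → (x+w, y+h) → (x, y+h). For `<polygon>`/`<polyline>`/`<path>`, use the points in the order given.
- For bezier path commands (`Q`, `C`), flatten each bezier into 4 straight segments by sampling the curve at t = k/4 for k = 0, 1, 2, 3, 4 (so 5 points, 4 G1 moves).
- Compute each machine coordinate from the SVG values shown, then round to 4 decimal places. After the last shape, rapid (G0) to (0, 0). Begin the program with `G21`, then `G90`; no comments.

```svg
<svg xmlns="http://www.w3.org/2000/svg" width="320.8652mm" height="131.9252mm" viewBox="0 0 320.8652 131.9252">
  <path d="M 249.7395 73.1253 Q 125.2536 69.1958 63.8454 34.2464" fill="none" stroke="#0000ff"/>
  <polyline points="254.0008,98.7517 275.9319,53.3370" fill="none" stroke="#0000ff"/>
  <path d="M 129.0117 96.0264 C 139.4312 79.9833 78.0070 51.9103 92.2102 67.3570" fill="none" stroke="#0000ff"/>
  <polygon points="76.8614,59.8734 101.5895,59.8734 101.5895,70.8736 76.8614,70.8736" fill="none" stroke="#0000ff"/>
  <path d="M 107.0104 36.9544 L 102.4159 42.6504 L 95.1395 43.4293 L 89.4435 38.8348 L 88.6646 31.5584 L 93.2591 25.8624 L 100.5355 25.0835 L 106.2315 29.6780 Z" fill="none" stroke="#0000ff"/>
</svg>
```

G21
G90
G0 X249.7395 Y58.7999
M3 S855
G1 X191.4389 Y62.7034 F942
G1 X141.0230 Y70.4844
G1 X98.4919 Y82.1428
G1 X63.8454 Y97.6788
M5
G0 X254.0008 Y33.1735
M3 S855
G1 X275.9319 Y78.5882 F942
M5
G0 X129.0117 Y35.8988
M3 S855
G1 X125.6599 Y49.3188 F942
G1 X109.1921 Y62.0422
G1 X93.4337 Y68.8612
G1 X92.2102 Y64.5682
M5
G0 X76.8614 Y72.0518
M3 S855
G1 X101.5895 Y72.0518 F942
G1 X101.5895 Y61.0516
G1 X76.8614 Y61.0516
G1 X76.8614 Y72.0518
M5
G0 X107.0104 Y94.9708
M3 S855
G1 X102.4159 Y89.2748 F942
G1 X95.1395 Y88.4959
G1 X89.4435 Y93.0904
G1 X88.6646 Y100.3668
G1 X93.2591 Y106.0628
G1 X100.5355 Y106.8417
G1 X106.2315 Y102.2472
G1 X107.0104 Y94.9708
M5
G0 X0.0000 Y0.0000

1 u = 1 mm; y_m = 131.9252 − y.

[1] `<path>` quadratic bezier, #0000ff→cut S855 F942: (249.7395,58.7999) → (191.4389,62.7034) → (141.0230,70.4844) → (98.4919,82.1428) → (63.8454,97.6788)

[2] `<polyline>` line segment, #0000ff→cut S855 F942: (254.0008,33.1735) → (275.9319,78.5882)

[3] `<path>` cubic bezier, #0000ff→cut S855 F942: (129.0117,35.8988) → (125.6599,49.3188) → (109.1921,62.0422) → (93.4337,68.8612) → (92.2102,64.5682)

[4] `<polygon>` rectangle, #0000ff→cut S855 F942: (76.8614,72.0518) → (101.5895,72.0518) → (101.5895,61.0516) → (76.8614,61.0516) → (76.8614,72.0518) (closed)

[5] `<path>` regular polygon, #0000ff→cut S855 F942: (107.0104,94.9708) → (102.4159,89.2748) → (95.1395,88.4959) → (89.4435,93.0904) → (88.6646,100.3668) → (93.2591,106.0628) → (100.5355,106.8417) → (106.2315,102.2472) → (107.0104,94.9708) (closed)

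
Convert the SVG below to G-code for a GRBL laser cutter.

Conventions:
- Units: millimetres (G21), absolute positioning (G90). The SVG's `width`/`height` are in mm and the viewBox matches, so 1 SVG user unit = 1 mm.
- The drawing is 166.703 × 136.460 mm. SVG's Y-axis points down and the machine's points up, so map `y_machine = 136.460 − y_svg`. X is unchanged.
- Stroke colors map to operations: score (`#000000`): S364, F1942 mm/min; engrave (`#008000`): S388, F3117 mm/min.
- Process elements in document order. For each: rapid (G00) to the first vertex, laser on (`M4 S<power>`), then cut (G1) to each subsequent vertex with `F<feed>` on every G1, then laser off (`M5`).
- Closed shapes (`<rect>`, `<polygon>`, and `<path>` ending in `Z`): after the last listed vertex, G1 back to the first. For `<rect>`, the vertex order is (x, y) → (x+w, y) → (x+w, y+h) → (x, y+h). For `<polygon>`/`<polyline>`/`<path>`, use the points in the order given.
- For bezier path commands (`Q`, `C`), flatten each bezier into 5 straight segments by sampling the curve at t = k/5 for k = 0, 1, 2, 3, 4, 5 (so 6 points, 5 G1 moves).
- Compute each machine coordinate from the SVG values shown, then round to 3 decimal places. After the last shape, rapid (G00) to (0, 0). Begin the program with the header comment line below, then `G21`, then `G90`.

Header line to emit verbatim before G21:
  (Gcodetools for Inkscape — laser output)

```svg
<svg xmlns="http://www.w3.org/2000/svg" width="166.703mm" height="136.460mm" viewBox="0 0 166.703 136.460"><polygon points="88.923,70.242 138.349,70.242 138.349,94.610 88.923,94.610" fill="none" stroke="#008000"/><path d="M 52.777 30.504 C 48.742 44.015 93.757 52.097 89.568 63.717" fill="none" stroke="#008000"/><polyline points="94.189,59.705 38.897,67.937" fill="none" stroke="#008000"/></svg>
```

(Gcodetools for Inkscape — laser output)
G21
G90
G00 X88.923 Y66.218
M4 S388
G1 X138.349 Y66.218 F3117
G1 X138.349 Y41.850 F3117
G1 X88.923 Y41.850 F3117
G1 X88.923 Y66.218 F3117
M5
G00 X52.777 Y105.956
M4 S388
G1 X55.456 Y98.429 F3117
G1 X65.191 Y91.775 F3117
G1 X77.265 Y85.563 F3117
G1 X86.963 Y79.362 F3117
G1 X89.568 Y72.743 F3117
M5
G00 X94.189 Y76.755
M4 S388
G1 X38.897 Y68.523 F3117
M5
G00 X0.000 Y0.000

Since the viewBox matches the mm dimensions, user units are millimetres directly. The only transform is the Y-flip y_m = 136.460 − y_svg.

Shape 1 is a rectangle drawn with `<polygon>`. Its stroke #008000 means engrave at S388, F3117. After flipping Y the toolpath is (88.923,66.218) → (138.349,66.218) → (138.349,41.850) → (88.923,41.850) → (88.923,66.218), returning to the start.

Shape 2 is a cubic bezier drawn with `<path>`. Its stroke #008000 means engrave at S388, F3117. After flipping Y the toolpath is (52.777,105.956) → (55.456,98.429) → (65.191,91.775) → (77.265,85.563) → (86.963,79.362) → (89.568,72.743).

Shape 3 is a line segment drawn with `<polyline>`. Its stroke #008000 means engrave at S388, F3117. After flipping Y the toolpath is (94.189,76.755) → (38.897,68.523).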